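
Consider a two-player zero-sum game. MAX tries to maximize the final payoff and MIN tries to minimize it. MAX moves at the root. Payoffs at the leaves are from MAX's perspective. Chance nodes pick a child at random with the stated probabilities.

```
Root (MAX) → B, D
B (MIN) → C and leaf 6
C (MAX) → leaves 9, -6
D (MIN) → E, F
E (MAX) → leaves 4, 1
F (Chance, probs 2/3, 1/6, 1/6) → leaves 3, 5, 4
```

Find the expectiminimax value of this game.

6

C (MAX): max(9, -6) = 9
B (MIN): min(9, 6) = 6
E (MAX): max(4, 1) = 4
F (Chance): 2/3·3 + 1/6·5 + 1/6·4 = 3.5
D (MIN): min(4, 3.5) = 3.5
Root (MAX): max(6, 3.5) = 6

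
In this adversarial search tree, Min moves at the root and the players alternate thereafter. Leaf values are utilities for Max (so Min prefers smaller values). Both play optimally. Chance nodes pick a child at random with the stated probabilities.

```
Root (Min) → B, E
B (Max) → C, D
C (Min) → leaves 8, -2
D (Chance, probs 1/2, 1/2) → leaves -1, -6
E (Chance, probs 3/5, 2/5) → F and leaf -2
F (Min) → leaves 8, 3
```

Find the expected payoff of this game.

-2

C (Min): min(8, -2) = -2
D (Chance): 1/2·-1 + 1/2·-6 = -3.5
B (Max): max(-2, -3.5) = -2
F (Min): min(8, 3) = 3
E (Chance): 3/5·3 + 2/5·-2 = 1
Root (Min): min(-2, 1) = -2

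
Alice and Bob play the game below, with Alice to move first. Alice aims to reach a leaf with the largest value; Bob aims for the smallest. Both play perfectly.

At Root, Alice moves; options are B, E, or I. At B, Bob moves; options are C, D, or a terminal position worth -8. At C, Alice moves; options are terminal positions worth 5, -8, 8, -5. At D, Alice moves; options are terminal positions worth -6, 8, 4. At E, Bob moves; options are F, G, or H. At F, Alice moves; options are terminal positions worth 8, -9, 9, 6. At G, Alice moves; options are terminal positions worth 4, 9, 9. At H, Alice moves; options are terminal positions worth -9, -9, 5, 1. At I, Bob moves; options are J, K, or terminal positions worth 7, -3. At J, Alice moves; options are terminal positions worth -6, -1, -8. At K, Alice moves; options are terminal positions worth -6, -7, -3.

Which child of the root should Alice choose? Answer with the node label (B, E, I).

E

C (Alice): max(5, -8, 8, -5) = 8
D (Alice): max(-6, 8, 4) = 8
B (Bob): min(8, 8, -8) = -8
F (Alice): max(8, -9, 9, 6) = 9
G (Alice): max(4, 9, 9) = 9
H (Alice): max(-9, -9, 5, 1) = 5
E (Bob): min(9, 9, 5) = 5
J (Alice): max(-6, -1, -8) = -1
K (Alice): max(-6, -7, -3) = -3
I (Bob): min(-1, -3, 7, -3) = -3
Root (Alice): max(-8, 5, -3) = 5
Alice picks the child with the highest value: E (value 5).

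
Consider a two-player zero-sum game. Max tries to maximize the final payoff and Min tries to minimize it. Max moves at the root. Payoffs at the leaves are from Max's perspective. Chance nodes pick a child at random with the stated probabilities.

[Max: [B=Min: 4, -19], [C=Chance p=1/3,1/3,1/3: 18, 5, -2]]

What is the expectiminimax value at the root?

7

B (Min): min(4, -19) = -19
C (Chance): 1/3·18 + 1/3·5 + 1/3·-2 = 7
Root (Max): max(-19, 7) = 7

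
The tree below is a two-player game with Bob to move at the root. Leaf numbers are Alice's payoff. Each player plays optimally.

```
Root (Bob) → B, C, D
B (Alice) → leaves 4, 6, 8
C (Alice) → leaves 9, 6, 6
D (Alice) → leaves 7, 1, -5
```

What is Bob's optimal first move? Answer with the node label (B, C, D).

D

B (Alice): max(4, 6, 8) = 8
C (Alice): max(9, 6, 6) = 9
D (Alice): max(7, 1, -5) = 7
Root (Bob): min(8, 9, 7) = 7
Bob picks the child with the lowest value: D (value 7).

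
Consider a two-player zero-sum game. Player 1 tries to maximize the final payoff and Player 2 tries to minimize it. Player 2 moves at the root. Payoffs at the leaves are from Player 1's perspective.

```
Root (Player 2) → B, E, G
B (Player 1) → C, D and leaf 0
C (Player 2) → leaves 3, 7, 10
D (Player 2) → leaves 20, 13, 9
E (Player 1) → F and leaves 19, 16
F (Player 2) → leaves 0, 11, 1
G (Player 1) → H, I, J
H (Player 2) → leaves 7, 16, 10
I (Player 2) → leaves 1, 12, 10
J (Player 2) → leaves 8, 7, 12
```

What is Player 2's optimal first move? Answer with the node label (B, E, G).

C (Player 2): min(3, 7, 10) = 3
D (Player 2): min(20, 13, 9) = 9
B (Player 1): max(3, 9, 0) = 9
F (Player 2): min(0, 11, 1) = 0
E (Player 1): max(0, 19, 16) = 19
H (Player 2): min(7, 16, 10) = 7
I (Player 2): min(1, 12, 10) = 1
J (Player 2): min(8, 7, 12) = 7
G (Player 1): max(7, 1, 7) = 7
Root (Player 2): min(9, 19, 7) = 7
Player 2 picks the child with the lowest value: G (value 7).

G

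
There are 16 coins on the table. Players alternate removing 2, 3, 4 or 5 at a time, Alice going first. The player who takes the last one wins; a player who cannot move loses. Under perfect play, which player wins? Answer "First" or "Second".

Compute winning (W) and losing (L) positions by backward induction:
i:   0  1  2  3  4  5  6  7  8  9 10 11 12 13 14 15 16
     L  L  W  W  W  W  W  L  L  W  W  W  W  W  L  L  W
Position 16 is W, so the first player wins.

First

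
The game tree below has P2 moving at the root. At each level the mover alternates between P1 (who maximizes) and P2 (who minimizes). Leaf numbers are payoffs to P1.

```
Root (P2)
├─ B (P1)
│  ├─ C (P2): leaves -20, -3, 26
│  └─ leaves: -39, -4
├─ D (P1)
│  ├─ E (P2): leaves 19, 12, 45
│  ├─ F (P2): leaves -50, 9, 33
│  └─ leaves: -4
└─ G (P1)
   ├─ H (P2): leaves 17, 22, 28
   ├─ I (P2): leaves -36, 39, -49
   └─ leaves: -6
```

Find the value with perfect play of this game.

-4

C (P2): min(-20, -3, 26) = -20
B (P1): max(-20, -39, -4) = -4
E (P2): min(19, 12, 45) = 12
F (P2): min(-50, 9, 33) = -50
D (P1): max(12, -50, -4) = 12
H (P2): min(17, 22, 28) = 17
I (P2): min(-36, 39, -49) = -49
G (P1): max(17, -49, -6) = 17
Root (P2): min(-4, 12, 17) = -4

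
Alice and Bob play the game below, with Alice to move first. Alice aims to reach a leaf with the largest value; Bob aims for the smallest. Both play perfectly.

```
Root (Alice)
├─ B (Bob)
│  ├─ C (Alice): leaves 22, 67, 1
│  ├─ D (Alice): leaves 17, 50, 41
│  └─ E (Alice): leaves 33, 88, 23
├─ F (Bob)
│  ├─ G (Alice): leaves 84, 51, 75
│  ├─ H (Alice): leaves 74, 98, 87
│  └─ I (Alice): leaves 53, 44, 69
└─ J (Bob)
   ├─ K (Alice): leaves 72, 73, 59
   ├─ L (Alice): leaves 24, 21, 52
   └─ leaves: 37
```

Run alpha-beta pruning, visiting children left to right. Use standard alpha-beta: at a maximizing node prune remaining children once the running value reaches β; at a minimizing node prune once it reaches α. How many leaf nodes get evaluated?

22

C [α=-∞,β=+∞]: v=67
D [α=-∞,β=67]: v=50
E [α=-∞,β=50]: v=88 after child 2 ≥ β → β-cutoff, skip 1
B [α=-∞,β=+∞]: v=50
G [α=50,β=+∞]: v=84
H [α=50,β=84]: v=98 after child 2 ≥ β → β-cutoff, skip 1
I [α=50,β=84]: v=69
F [α=50,β=+∞]: v=69
K [α=69,β=+∞]: v=73
L [α=69,β=73]: v=52
J [α=69,β=+∞]: v=52 after child 2 ≤ α → α-cutoff, skip 1
Root [α=-∞,β=+∞]: v=69
Leaves evaluated: 22 of 25.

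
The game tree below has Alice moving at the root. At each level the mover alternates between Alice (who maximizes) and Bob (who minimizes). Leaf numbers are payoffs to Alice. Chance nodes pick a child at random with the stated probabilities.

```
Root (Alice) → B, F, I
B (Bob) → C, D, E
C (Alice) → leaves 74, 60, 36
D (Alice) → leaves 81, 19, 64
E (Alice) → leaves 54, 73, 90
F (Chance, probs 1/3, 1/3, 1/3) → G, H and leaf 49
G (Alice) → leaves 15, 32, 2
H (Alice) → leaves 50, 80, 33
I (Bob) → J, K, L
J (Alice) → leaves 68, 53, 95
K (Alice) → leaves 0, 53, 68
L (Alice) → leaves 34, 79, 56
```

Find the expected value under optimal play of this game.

C (Alice): max(74, 60, 36) = 74
D (Alice): max(81, 19, 64) = 81
E (Alice): max(54, 73, 90) = 90
B (Bob): min(74, 81, 90) = 74
G (Alice): max(15, 32, 2) = 32
H (Alice): max(50, 80, 33) = 80
F (Chance): 1/3·32 + 1/3·80 + 1/3·49 = 53.67
J (Alice): max(68, 53, 95) = 95
K (Alice): max(0, 53, 68) = 68
L (Alice): max(34, 79, 56) = 79
I (Bob): min(95, 68, 79) = 68
Root (Alice): max(74, 53.67, 68) = 74

74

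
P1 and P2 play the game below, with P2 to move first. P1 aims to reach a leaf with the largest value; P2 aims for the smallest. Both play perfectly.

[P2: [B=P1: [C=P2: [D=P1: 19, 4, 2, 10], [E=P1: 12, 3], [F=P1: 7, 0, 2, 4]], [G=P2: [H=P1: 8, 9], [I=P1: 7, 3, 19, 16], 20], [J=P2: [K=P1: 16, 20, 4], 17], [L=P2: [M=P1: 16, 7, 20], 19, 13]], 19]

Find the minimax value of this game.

17

D (P1): max(19, 4, 2, 10) = 19
E (P1): max(12, 3) = 12
F (P1): max(7, 0, 2, 4) = 7
C (P2): min(19, 12, 7) = 7
H (P1): max(8, 9) = 9
I (P1): max(7, 3, 19, 16) = 19
G (P2): min(9, 19, 20) = 9
K (P1): max(16, 20, 4) = 20
J (P2): min(20, 17) = 17
M (P1): max(16, 7, 20) = 20
L (P2): min(20, 19, 13) = 13
B (P1): max(7, 9, 17, 13) = 17
Root (P2): min(17, 19) = 17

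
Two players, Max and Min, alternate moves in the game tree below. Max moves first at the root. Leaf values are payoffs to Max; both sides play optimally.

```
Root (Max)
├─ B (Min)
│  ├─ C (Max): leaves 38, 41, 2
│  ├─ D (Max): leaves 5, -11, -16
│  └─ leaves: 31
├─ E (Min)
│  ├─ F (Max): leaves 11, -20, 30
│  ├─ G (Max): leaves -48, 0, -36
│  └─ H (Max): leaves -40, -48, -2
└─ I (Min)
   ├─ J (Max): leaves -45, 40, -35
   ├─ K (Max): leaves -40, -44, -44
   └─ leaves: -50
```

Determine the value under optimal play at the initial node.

C (Max): max(38, 41, 2) = 41
D (Max): max(5, -11, -16) = 5
B (Min): min(41, 5, 31) = 5
F (Max): max(11, -20, 30) = 30
G (Max): max(-48, 0, -36) = 0
H (Max): max(-40, -48, -2) = -2
E (Min): min(30, 0, -2) = -2
J (Max): max(-45, 40, -35) = 40
K (Max): max(-40, -44, -44) = -40
I (Min): min(40, -40, -50) = -50
Root (Max): max(5, -2, -50) = 5

5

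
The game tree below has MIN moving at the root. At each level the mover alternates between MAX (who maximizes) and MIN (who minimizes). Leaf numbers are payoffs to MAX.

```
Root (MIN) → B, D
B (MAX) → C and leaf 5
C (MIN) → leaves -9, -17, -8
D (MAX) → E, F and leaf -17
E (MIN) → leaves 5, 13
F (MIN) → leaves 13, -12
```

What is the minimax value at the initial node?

5

C (MIN): min(-9, -17, -8) = -17
B (MAX): max(-17, 5) = 5
E (MIN): min(5, 13) = 5
F (MIN): min(13, -12) = -12
D (MAX): max(5, -12, -17) = 5
Root (MIN): min(5, 5) = 5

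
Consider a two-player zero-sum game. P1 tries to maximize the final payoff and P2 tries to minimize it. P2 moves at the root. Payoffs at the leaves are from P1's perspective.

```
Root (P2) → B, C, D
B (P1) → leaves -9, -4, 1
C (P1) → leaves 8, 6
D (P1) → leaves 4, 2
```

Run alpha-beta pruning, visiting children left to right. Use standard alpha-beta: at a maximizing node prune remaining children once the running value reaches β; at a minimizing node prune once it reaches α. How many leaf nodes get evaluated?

B [α=-∞,β=+∞]: v=1
C [α=-∞,β=1]: v=8 after child 1 ≥ β → β-cutoff, skip 1
D [α=-∞,β=1]: v=4 after child 1 ≥ β → β-cutoff, skip 1
Root [α=-∞,β=+∞]: v=1
Leaves evaluated: 5 of 7.

5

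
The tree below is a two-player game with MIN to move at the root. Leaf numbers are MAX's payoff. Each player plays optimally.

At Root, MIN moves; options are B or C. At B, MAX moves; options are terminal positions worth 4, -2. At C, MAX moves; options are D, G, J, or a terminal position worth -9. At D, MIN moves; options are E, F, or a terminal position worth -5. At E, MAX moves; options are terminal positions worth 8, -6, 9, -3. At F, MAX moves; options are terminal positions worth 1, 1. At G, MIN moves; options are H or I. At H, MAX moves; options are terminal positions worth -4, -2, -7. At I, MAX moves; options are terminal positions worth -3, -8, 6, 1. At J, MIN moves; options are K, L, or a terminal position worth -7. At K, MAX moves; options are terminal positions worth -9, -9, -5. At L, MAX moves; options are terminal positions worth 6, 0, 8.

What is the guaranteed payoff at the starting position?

B (MAX): max(4, -2) = 4
E (MAX): max(8, -6, 9, -3) = 9
F (MAX): max(1, 1) = 1
D (MIN): min(9, 1, -5) = -5
H (MAX): max(-4, -2, -7) = -2
I (MAX): max(-3, -8, 6, 1) = 6
G (MIN): min(-2, 6) = -2
K (MAX): max(-9, -9, -5) = -5
L (MAX): max(6, 0, 8) = 8
J (MIN): min(-5, 8, -7) = -7
C (MAX): max(-5, -2, -7, -9) = -2
Root (MIN): min(4, -2) = -2

-2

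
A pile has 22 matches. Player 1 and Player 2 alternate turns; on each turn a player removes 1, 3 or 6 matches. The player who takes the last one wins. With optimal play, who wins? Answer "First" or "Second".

Second

Positions where the player to move wins (W) vs loses (L):
i:   0  1  2  3  4  5  6  7  8  9 10 11 12 13 14 15 16 17 18 19 20 21 22
     L  W  L  W  L  W  W  W  W  L  W  L  W  L  W  W  W  W  L  W  L  W  L
Position 22 is L, so the second player wins.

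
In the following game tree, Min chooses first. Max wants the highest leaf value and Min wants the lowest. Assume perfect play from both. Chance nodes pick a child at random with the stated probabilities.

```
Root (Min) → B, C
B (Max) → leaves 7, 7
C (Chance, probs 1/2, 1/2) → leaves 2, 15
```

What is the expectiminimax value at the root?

B (Max): max(7, 7) = 7
C (Chance): 1/2·2 + 1/2·15 = 8.5
Root (Min): min(7, 8.5) = 7

7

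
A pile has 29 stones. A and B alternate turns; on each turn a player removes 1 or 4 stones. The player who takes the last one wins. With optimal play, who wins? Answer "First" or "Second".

Positions where the player to move wins (W) vs loses (L):
i:   0  1  2  3  4  5  6  7  8  9 10 11 12 13 14 15 16 17 18 19 20 21 22 23 24 25 26 27 28 29
     L  W  L  W  W  L  W  L  W  W  L  W  L  W  W  L  W  L  W  W  L  W  L  W  W  L  W  L  W  W
Position 29 is W, so the first player wins.

First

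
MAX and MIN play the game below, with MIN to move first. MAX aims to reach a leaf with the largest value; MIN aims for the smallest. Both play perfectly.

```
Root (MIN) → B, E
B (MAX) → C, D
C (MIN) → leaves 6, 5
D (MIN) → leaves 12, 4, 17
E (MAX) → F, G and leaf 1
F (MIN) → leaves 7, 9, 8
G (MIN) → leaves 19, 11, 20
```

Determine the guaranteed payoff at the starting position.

5

C (MIN): min(6, 5) = 5
D (MIN): min(12, 4, 17) = 4
B (MAX): max(5, 4) = 5
F (MIN): min(7, 9, 8) = 7
G (MIN): min(19, 11, 20) = 11
E (MAX): max(7, 11, 1) = 11
Root (MIN): min(5, 11) = 5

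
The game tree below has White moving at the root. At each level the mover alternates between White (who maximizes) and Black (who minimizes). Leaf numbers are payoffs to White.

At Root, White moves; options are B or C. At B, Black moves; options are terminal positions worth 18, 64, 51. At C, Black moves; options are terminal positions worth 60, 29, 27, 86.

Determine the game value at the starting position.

27

B (Black): min(18, 64, 51) = 18
C (Black): min(60, 29, 27, 86) = 27
Root (White): max(18, 27) = 27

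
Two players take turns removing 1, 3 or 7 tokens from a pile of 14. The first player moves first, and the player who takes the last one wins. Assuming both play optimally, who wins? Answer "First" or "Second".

Positions where the player to move wins (W) vs loses (L):
i:   0  1  2  3  4  5  6  7  8  9 10 11 12 13 14
     L  W  L  W  L  W  L  W  L  W  L  W  L  W  L
Position 14 is L, so the second player wins.

Second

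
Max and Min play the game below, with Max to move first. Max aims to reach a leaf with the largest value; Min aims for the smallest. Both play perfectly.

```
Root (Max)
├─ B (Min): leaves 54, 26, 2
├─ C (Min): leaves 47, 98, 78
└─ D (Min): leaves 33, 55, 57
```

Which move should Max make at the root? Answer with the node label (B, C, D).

B (Min): min(54, 26, 2) = 2
C (Min): min(47, 98, 78) = 47
D (Min): min(33, 55, 57) = 33
Root (Max): max(2, 47, 33) = 47
Max picks the child with the highest value: C (value 47).

C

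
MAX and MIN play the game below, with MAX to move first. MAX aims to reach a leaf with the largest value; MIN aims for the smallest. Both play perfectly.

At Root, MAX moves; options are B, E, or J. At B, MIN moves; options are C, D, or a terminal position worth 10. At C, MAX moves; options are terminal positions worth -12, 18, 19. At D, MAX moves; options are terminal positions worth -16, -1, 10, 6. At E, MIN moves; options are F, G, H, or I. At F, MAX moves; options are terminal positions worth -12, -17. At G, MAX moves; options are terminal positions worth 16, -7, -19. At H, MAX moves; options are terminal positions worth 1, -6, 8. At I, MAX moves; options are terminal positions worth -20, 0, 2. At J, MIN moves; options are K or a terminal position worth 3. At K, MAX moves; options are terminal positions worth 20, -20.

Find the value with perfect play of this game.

C (MAX): max(-12, 18, 19) = 19
D (MAX): max(-16, -1, 10, 6) = 10
B (MIN): min(19, 10, 10) = 10
F (MAX): max(-12, -17) = -12
G (MAX): max(16, -7, -19) = 16
H (MAX): max(1, -6, 8) = 8
I (MAX): max(-20, 0, 2) = 2
E (MIN): min(-12, 16, 8, 2) = -12
K (MAX): max(20, -20) = 20
J (MIN): min(20, 3) = 3
Root (MAX): max(10, -12, 3) = 10

10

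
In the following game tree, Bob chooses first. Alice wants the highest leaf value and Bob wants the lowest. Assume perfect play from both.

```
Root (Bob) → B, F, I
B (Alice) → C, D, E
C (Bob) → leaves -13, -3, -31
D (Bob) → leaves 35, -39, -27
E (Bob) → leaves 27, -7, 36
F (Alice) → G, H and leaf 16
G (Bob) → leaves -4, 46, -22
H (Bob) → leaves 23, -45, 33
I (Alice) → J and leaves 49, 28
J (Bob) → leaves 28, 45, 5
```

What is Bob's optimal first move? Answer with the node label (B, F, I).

C (Bob): min(-13, -3, -31) = -31
D (Bob): min(35, -39, -27) = -39
E (Bob): min(27, -7, 36) = -7
B (Alice): max(-31, -39, -7) = -7
G (Bob): min(-4, 46, -22) = -22
H (Bob): min(23, -45, 33) = -45
F (Alice): max(-22, -45, 16) = 16
J (Bob): min(28, 45, 5) = 5
I (Alice): max(5, 49, 28) = 49
Root (Bob): min(-7, 16, 49) = -7
Bob picks the child with the lowest value: B (value -7).

B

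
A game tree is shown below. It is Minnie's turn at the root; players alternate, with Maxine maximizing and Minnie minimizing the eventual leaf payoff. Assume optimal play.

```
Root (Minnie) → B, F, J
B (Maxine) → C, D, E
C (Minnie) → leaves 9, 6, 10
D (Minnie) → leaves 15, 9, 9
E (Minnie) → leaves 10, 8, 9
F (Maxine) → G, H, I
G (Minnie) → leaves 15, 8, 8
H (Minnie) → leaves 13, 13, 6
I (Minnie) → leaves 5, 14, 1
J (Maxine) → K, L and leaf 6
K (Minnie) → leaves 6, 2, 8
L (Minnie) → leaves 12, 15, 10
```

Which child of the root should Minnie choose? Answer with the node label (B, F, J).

C (Minnie): min(9, 6, 10) = 6
D (Minnie): min(15, 9, 9) = 9
E (Minnie): min(10, 8, 9) = 8
B (Maxine): max(6, 9, 8) = 9
G (Minnie): min(15, 8, 8) = 8
H (Minnie): min(13, 13, 6) = 6
I (Minnie): min(5, 14, 1) = 1
F (Maxine): max(8, 6, 1) = 8
K (Minnie): min(6, 2, 8) = 2
L (Minnie): min(12, 15, 10) = 10
J (Maxine): max(2, 10, 6) = 10
Root (Minnie): min(9, 8, 10) = 8
Minnie picks the child with the lowest value: F (value 8).

F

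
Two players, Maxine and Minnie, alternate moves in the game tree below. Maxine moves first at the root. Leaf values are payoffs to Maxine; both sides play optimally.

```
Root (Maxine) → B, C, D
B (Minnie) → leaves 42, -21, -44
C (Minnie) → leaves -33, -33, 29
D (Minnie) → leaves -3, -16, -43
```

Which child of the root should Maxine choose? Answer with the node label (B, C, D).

B (Minnie): min(42, -21, -44) = -44
C (Minnie): min(-33, -33, 29) = -33
D (Minnie): min(-3, -16, -43) = -43
Root (Maxine): max(-44, -33, -43) = -33
Maxine picks the child with the highest value: C (value -33).

C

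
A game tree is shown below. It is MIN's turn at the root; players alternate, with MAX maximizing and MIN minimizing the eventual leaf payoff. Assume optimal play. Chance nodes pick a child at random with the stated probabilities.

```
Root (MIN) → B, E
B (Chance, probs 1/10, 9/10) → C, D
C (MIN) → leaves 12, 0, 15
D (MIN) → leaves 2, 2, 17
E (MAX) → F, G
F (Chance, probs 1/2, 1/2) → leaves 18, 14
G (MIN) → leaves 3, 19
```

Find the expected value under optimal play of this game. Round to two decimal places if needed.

C (MIN): min(12, 0, 15) = 0
D (MIN): min(2, 2, 17) = 2
B (Chance): 1/10·0 + 9/10·2 = 1.8
F (Chance): 1/2·18 + 1/2·14 = 16
G (MIN): min(3, 19) = 3
E (MAX): max(16, 3) = 16
Root (MIN): min(1.8, 16) = 1.8

1.8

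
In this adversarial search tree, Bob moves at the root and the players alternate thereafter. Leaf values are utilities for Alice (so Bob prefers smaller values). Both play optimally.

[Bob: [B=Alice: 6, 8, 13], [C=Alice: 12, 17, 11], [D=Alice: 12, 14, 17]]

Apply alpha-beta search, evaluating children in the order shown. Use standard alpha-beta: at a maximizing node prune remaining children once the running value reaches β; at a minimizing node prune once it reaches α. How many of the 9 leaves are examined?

7

B [α=-∞,β=+∞]: v=13
C [α=-∞,β=13]: v=17 after child 2 ≥ β → β-cutoff, skip 1
D [α=-∞,β=13]: v=14 after child 2 ≥ β → β-cutoff, skip 1
Root [α=-∞,β=+∞]: v=13
Leaves evaluated: 7 of 9.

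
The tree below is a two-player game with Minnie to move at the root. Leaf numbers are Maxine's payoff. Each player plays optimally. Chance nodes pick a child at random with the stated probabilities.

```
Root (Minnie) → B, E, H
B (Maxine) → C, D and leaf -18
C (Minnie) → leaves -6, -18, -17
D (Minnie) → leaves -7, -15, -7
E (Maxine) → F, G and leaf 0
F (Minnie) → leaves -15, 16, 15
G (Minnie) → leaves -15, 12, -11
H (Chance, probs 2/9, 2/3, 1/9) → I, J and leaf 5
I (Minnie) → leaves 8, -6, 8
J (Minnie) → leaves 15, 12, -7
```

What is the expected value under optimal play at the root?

-15

C (Minnie): min(-6, -18, -17) = -18
D (Minnie): min(-7, -15, -7) = -15
B (Maxine): max(-18, -15, -18) = -15
F (Minnie): min(-15, 16, 15) = -15
G (Minnie): min(-15, 12, -11) = -15
E (Maxine): max(-15, -15, 0) = 0
I (Minnie): min(8, -6, 8) = -6
J (Minnie): min(15, 12, -7) = -7
H (Chance): 2/9·-6 + 2/3·-7 + 1/9·5 = -5.44
Root (Minnie): min(-15, 0, -5.44) = -15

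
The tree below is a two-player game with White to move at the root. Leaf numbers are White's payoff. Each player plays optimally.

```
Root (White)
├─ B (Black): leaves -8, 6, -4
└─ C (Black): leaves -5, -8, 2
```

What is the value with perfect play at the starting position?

B (Black): min(-8, 6, -4) = -8
C (Black): min(-5, -8, 2) = -8
Root (White): max(-8, -8) = -8

-8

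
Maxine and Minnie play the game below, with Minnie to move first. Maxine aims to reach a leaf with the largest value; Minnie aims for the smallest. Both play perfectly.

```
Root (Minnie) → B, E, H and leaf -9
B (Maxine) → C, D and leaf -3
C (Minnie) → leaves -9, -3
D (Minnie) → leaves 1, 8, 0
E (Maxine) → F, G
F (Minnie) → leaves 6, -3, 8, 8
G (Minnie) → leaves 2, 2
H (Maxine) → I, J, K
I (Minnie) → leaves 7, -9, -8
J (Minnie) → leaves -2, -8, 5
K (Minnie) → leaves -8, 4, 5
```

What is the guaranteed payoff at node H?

I: min(7, -9, -8) = -9
J: min(-2, -8, 5) = -8
K: min(-8, 4, 5) = -8
H: max(-9, -8, -8) = -8

-8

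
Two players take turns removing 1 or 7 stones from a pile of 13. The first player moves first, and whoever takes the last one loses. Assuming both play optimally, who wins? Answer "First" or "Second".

Second

Compute winning (W) and losing (L) positions by backward induction:
i:   0  1  2  3  4  5  6  7  8  9 10 11 12 13
     W  L  W  L  W  L  W  L  W  L  W  L  W  L
Position 13 is L, so the second player wins.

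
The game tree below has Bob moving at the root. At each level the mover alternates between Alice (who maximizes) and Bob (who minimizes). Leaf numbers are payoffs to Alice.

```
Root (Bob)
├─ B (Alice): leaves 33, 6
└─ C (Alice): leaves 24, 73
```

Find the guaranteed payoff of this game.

B (Alice): max(33, 6) = 33
C (Alice): max(24, 73) = 73
Root (Bob): min(33, 73) = 33

33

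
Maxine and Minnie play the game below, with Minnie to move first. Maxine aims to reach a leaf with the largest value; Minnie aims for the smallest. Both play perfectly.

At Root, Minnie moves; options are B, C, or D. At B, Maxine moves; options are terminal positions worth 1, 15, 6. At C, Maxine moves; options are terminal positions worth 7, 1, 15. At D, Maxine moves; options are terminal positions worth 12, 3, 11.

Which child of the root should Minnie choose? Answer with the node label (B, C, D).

D

B (Maxine): max(1, 15, 6) = 15
C (Maxine): max(7, 1, 15) = 15
D (Maxine): max(12, 3, 11) = 12
Root (Minnie): min(15, 15, 12) = 12
Minnie picks the child with the lowest value: D (value 12).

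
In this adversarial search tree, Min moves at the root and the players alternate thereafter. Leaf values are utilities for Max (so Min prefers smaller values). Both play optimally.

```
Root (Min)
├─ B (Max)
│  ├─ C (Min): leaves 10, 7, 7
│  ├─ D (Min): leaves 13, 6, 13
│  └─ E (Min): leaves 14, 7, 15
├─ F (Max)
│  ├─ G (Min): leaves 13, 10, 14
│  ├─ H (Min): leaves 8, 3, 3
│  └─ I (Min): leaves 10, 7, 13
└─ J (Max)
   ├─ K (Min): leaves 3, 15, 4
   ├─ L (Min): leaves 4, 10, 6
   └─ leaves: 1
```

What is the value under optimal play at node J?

K: min(3, 15, 4) = 3
L: min(4, 10, 6) = 4
J: max(3, 4, 1) = 4

4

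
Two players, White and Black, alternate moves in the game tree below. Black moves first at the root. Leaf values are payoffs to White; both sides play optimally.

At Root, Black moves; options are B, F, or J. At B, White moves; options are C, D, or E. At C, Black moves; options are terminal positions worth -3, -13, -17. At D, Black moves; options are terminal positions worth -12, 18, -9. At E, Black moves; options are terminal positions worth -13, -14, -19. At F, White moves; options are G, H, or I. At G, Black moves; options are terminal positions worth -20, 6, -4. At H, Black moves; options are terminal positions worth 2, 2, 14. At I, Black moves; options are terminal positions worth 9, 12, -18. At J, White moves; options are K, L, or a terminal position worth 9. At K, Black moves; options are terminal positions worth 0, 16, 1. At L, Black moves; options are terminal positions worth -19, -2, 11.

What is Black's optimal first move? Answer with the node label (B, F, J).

B

C (Black): min(-3, -13, -17) = -17
D (Black): min(-12, 18, -9) = -12
E (Black): min(-13, -14, -19) = -19
B (White): max(-17, -12, -19) = -12
G (Black): min(-20, 6, -4) = -20
H (Black): min(2, 2, 14) = 2
I (Black): min(9, 12, -18) = -18
F (White): max(-20, 2, -18) = 2
K (Black): min(0, 16, 1) = 0
L (Black): min(-19, -2, 11) = -19
J (White): max(0, -19, 9) = 9
Root (Black): min(-12, 2, 9) = -12
Black picks the child with the lowest value: B (value -12).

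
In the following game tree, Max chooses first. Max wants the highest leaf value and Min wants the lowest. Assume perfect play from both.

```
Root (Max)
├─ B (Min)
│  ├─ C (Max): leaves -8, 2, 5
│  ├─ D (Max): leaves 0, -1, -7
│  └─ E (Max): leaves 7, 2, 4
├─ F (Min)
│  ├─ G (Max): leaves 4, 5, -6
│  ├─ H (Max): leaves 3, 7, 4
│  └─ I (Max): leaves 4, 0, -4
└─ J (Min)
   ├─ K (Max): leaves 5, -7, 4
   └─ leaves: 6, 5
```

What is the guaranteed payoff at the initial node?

C (Max): max(-8, 2, 5) = 5
D (Max): max(0, -1, -7) = 0
E (Max): max(7, 2, 4) = 7
B (Min): min(5, 0, 7) = 0
G (Max): max(4, 5, -6) = 5
H (Max): max(3, 7, 4) = 7
I (Max): max(4, 0, -4) = 4
F (Min): min(5, 7, 4) = 4
K (Max): max(5, -7, 4) = 5
J (Min): min(5, 6, 5) = 5
Root (Max): max(0, 4, 5) = 5

5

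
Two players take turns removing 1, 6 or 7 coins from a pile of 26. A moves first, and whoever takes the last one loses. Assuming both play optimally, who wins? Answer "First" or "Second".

First

Positions where the player to move wins (W) vs loses (L):
i:   0  1  2  3  4  5  6  7  8  9 10 11 12 13 14 15 16 17 18 19 20 21 22 23 24 25 26
     W  L  W  L  W  L  W  W  W  W  W  W  W  L  W  L  W  L  W  W  W  W  W  W  W  L  W
Position 26 is W, so the first player wins.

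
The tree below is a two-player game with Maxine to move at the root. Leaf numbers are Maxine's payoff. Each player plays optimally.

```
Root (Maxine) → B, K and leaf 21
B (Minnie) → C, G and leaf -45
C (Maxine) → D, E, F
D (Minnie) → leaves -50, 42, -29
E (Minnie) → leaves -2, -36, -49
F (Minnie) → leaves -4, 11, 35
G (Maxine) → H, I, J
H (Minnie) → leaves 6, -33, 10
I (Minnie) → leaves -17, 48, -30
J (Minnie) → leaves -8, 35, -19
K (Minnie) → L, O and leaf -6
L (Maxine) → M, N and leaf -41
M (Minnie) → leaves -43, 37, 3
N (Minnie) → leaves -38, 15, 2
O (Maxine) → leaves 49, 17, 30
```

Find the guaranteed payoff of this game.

21

D (Minnie): min(-50, 42, -29) = -50
E (Minnie): min(-2, -36, -49) = -49
F (Minnie): min(-4, 11, 35) = -4
C (Maxine): max(-50, -49, -4) = -4
H (Minnie): min(6, -33, 10) = -33
I (Minnie): min(-17, 48, -30) = -30
J (Minnie): min(-8, 35, -19) = -19
G (Maxine): max(-33, -30, -19) = -19
B (Minnie): min(-4, -19, -45) = -45
M (Minnie): min(-43, 37, 3) = -43
N (Minnie): min(-38, 15, 2) = -38
L (Maxine): max(-43, -38, -41) = -38
O (Maxine): max(49, 17, 30) = 49
K (Minnie): min(-38, 49, -6) = -38
Root (Maxine): max(-45, -38, 21) = 21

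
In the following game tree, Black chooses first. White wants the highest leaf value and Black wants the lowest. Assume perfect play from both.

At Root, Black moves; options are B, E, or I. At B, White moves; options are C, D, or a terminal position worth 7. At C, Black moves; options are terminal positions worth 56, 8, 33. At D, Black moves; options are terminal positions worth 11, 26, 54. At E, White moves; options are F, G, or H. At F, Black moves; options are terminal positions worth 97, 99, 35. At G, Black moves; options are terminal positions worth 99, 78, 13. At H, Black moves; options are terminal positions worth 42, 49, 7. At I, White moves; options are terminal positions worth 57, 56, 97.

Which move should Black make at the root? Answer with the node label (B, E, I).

B

C (Black): min(56, 8, 33) = 8
D (Black): min(11, 26, 54) = 11
B (White): max(8, 11, 7) = 11
F (Black): min(97, 99, 35) = 35
G (Black): min(99, 78, 13) = 13
H (Black): min(42, 49, 7) = 7
E (White): max(35, 13, 7) = 35
I (White): max(57, 56, 97) = 97
Root (Black): min(11, 35, 97) = 11
Black picks the child with the lowest value: B (value 11).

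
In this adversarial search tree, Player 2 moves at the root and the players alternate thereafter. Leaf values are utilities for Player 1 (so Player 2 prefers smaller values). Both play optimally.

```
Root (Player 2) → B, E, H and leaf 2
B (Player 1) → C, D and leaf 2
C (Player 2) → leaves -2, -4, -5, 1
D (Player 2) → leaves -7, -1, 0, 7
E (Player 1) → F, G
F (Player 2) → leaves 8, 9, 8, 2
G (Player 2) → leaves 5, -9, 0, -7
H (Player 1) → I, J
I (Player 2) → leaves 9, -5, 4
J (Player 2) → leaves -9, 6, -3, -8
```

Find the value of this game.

-5

C (Player 2): min(-2, -4, -5, 1) = -5
D (Player 2): min(-7, -1, 0, 7) = -7
B (Player 1): max(-5, -7, 2) = 2
F (Player 2): min(8, 9, 8, 2) = 2
G (Player 2): min(5, -9, 0, -7) = -9
E (Player 1): max(2, -9) = 2
I (Player 2): min(9, -5, 4) = -5
J (Player 2): min(-9, 6, -3, -8) = -9
H (Player 1): max(-5, -9) = -5
Root (Player 2): min(2, 2, -5, 2) = -5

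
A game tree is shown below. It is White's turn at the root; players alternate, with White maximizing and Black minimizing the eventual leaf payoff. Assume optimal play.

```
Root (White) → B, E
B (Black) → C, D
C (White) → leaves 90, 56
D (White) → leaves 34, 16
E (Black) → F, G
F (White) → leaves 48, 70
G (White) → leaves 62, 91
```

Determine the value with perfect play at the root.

70

C (White): max(90, 56) = 90
D (White): max(34, 16) = 34
B (Black): min(90, 34) = 34
F (White): max(48, 70) = 70
G (White): max(62, 91) = 91
E (Black): min(70, 91) = 70
Root (White): max(34, 70) = 70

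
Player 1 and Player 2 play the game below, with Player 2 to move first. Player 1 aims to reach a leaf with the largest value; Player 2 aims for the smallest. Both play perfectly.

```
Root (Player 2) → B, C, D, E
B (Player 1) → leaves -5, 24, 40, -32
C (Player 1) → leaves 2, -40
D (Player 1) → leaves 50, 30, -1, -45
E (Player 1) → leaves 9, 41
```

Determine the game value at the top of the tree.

2

B (Player 1): max(-5, 24, 40, -32) = 40
C (Player 1): max(2, -40) = 2
D (Player 1): max(50, 30, -1, -45) = 50
E (Player 1): max(9, 41) = 41
Root (Player 2): min(40, 2, 50, 41) = 2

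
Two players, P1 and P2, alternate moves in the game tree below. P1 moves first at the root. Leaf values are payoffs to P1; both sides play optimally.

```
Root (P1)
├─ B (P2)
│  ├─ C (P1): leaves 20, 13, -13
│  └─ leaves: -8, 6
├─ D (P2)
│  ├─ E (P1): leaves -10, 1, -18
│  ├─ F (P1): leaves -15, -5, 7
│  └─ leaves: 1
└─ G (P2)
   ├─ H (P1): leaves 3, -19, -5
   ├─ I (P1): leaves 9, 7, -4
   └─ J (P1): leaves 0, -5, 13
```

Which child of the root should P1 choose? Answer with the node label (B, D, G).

C (P1): max(20, 13, -13) = 20
B (P2): min(20, -8, 6) = -8
E (P1): max(-10, 1, -18) = 1
F (P1): max(-15, -5, 7) = 7
D (P2): min(1, 7, 1) = 1
H (P1): max(3, -19, -5) = 3
I (P1): max(9, 7, -4) = 9
J (P1): max(0, -5, 13) = 13
G (P2): min(3, 9, 13) = 3
Root (P1): max(-8, 1, 3) = 3
P1 picks the child with the highest value: G (value 3).

G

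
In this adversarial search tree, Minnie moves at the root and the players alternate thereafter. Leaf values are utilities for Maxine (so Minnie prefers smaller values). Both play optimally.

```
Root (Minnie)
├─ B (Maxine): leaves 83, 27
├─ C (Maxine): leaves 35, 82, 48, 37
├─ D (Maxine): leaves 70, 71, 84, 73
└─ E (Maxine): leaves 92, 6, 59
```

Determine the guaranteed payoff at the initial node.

B (Maxine): max(83, 27) = 83
C (Maxine): max(35, 82, 48, 37) = 82
D (Maxine): max(70, 71, 84, 73) = 84
E (Maxine): max(92, 6, 59) = 92
Root (Minnie): min(83, 82, 84, 92) = 82

82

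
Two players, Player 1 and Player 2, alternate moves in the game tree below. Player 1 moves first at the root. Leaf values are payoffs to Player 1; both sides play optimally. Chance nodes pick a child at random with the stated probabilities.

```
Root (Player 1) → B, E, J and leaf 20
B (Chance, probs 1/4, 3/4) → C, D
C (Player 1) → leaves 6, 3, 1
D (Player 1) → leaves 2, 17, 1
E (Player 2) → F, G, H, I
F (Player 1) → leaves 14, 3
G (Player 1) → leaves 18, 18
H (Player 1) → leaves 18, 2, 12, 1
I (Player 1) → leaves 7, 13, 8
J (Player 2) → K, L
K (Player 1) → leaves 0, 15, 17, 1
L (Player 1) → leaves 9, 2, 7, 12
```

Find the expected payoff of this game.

C (Player 1): max(6, 3, 1) = 6
D (Player 1): max(2, 17, 1) = 17
B (Chance): 1/4·6 + 3/4·17 = 14.25
F (Player 1): max(14, 3) = 14
G (Player 1): max(18, 18) = 18
H (Player 1): max(18, 2, 12, 1) = 18
I (Player 1): max(7, 13, 8) = 13
E (Player 2): min(14, 18, 18, 13) = 13
K (Player 1): max(0, 15, 17, 1) = 17
L (Player 1): max(9, 2, 7, 12) = 12
J (Player 2): min(17, 12) = 12
Root (Player 1): max(14.25, 13, 12, 20) = 20

20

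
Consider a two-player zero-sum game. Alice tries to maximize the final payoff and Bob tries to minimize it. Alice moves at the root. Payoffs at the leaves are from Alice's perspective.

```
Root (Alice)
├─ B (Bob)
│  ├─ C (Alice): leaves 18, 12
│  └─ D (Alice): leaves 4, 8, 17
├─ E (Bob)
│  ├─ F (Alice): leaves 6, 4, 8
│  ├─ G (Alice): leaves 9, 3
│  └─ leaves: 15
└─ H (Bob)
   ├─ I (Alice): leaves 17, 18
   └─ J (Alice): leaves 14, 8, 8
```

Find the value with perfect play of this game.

C (Alice): max(18, 12) = 18
D (Alice): max(4, 8, 17) = 17
B (Bob): min(18, 17) = 17
F (Alice): max(6, 4, 8) = 8
G (Alice): max(9, 3) = 9
E (Bob): min(8, 9, 15) = 8
I (Alice): max(17, 18) = 18
J (Alice): max(14, 8, 8) = 14
H (Bob): min(18, 14) = 14
Root (Alice): max(17, 8, 14) = 17

17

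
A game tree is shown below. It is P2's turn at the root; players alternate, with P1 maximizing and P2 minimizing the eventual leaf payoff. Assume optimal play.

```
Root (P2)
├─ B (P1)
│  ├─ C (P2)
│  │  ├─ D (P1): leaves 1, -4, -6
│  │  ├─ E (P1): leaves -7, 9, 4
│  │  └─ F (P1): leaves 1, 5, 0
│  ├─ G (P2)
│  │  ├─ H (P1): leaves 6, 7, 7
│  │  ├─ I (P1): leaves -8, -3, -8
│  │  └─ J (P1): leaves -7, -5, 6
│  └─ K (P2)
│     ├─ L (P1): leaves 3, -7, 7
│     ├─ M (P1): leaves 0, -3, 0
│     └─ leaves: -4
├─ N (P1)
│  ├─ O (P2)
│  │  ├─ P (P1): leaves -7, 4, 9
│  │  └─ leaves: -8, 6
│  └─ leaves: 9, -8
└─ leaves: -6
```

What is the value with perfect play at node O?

P: max(-7, 4, 9) = 9
O: min(9, -8, 6) = -8

-8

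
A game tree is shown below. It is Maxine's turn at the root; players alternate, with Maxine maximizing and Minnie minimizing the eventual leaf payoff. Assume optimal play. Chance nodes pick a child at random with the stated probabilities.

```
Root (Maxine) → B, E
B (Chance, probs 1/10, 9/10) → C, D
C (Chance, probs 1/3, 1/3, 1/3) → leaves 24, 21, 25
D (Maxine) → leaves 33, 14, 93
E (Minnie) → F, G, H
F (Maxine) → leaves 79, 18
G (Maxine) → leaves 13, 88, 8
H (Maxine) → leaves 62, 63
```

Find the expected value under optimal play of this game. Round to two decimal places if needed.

C (Chance): 1/3·24 + 1/3·21 + 1/3·25 = 23.33
D (Maxine): max(33, 14, 93) = 93
B (Chance): 1/10·23.33 + 9/10·93 = 86.03
F (Maxine): max(79, 18) = 79
G (Maxine): max(13, 88, 8) = 88
H (Maxine): max(62, 63) = 63
E (Minnie): min(79, 88, 63) = 63
Root (Maxine): max(86.03, 63) = 86.03

86.03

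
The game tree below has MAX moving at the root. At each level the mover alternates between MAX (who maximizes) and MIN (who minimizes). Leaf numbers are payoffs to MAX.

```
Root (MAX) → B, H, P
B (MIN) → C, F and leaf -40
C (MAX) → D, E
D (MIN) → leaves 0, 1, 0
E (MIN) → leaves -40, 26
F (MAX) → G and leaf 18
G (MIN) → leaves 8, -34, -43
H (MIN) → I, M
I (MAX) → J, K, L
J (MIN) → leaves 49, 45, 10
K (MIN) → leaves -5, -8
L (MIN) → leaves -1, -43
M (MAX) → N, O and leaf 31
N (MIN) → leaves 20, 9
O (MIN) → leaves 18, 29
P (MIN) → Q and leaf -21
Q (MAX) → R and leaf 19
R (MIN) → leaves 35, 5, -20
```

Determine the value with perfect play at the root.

10

D (MIN): min(0, 1, 0) = 0
E (MIN): min(-40, 26) = -40
C (MAX): max(0, -40) = 0
G (MIN): min(8, -34, -43) = -43
F (MAX): max(-43, 18) = 18
B (MIN): min(0, 18, -40) = -40
J (MIN): min(49, 45, 10) = 10
K (MIN): min(-5, -8) = -8
L (MIN): min(-1, -43) = -43
I (MAX): max(10, -8, -43) = 10
N (MIN): min(20, 9) = 9
O (MIN): min(18, 29) = 18
M (MAX): max(9, 18, 31) = 31
H (MIN): min(10, 31) = 10
R (MIN): min(35, 5, -20) = -20
Q (MAX): max(-20, 19) = 19
P (MIN): min(19, -21) = -21
Root (MAX): max(-40, 10, -21) = 10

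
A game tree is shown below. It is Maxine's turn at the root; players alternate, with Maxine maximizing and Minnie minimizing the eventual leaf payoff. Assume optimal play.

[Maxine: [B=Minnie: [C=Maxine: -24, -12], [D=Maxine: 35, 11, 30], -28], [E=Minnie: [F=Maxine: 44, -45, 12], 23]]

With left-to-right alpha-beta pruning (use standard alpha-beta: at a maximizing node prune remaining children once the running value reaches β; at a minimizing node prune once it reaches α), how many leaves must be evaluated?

8

C [α=-∞,β=+∞]: v=-12
D [α=-∞,β=-12]: v=35 after child 1 ≥ β → β-cutoff, skip 2
B [α=-∞,β=+∞]: v=-28
F [α=-28,β=+∞]: v=44
E [α=-28,β=+∞]: v=23
Root [α=-∞,β=+∞]: v=23
Leaves evaluated: 8 of 10.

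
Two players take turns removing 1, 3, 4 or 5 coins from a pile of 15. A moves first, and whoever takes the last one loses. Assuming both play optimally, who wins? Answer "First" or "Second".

First

Positions where the player to move wins (W) vs loses (L):
i:   0  1  2  3  4  5  6  7  8  9 10 11 12 13 14 15
     W  L  W  L  W  W  W  W  W  L  W  L  W  W  W  W
Position 15 is W, so the first player wins.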